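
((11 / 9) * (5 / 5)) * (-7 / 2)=-77 / 18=-4.28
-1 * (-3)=3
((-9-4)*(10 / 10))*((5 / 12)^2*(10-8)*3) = -325 / 24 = -13.54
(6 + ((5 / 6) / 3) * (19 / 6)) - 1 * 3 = 419 / 108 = 3.88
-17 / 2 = -8.50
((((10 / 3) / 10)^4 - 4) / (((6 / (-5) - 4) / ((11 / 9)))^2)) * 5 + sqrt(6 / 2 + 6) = 8420333 / 4435236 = 1.90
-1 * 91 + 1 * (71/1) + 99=79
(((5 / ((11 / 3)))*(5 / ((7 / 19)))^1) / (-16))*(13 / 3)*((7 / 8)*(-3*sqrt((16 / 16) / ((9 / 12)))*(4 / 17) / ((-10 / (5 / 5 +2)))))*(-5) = 18525*sqrt(3) / 5984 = 5.36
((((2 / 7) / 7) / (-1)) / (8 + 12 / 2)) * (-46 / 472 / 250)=23 / 20237000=0.00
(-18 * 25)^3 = -91125000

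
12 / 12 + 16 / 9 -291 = -2594 / 9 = -288.22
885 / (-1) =-885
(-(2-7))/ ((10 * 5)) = 1/ 10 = 0.10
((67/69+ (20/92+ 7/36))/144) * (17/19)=19465/2265408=0.01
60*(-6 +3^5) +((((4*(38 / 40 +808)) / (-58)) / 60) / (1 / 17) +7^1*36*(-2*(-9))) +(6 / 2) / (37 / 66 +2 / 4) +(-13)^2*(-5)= 726659673 / 40600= 17898.02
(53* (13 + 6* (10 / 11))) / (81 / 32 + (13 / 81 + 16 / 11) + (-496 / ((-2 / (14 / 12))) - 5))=3.39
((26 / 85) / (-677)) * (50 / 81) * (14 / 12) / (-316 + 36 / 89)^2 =-3604055 / 1103203169540064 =-0.00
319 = 319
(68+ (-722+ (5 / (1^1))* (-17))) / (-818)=739 / 818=0.90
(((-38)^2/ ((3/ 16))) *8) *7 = 431274.67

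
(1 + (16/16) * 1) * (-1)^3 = -2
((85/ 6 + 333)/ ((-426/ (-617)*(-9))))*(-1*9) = 1285211/ 2556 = 502.82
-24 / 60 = -2 / 5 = -0.40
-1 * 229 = -229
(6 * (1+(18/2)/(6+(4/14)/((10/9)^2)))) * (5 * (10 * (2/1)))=1066200/727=1466.57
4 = 4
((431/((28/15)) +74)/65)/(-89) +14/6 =1108249/485940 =2.28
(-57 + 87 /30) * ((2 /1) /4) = -541 /20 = -27.05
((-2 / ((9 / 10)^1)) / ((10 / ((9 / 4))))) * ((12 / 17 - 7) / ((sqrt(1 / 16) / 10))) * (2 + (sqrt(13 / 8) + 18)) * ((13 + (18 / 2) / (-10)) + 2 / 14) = 91699 * sqrt(26) / 238 + 3667960 / 119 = 32787.79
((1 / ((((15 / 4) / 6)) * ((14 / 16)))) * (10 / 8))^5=1048576 / 16807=62.39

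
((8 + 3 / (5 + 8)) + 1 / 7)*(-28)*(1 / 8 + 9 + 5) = -43053 / 13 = -3311.77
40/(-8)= -5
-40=-40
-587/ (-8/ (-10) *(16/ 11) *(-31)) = 32285/ 1984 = 16.27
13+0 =13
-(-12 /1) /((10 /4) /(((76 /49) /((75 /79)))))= 48032 /6125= 7.84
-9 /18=-1 /2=-0.50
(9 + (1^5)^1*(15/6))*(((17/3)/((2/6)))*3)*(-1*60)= -35190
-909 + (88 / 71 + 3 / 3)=-64380 / 71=-906.76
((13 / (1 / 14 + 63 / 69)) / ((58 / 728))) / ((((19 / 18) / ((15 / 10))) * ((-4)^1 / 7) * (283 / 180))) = -12959102520 / 49430761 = -262.17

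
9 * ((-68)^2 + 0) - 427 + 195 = 41384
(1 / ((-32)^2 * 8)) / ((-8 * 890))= -1 / 58327040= -0.00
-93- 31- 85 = -209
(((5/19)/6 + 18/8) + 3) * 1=1207/228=5.29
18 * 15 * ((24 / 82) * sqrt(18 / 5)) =1944 * sqrt(10) / 41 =149.94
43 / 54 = 0.80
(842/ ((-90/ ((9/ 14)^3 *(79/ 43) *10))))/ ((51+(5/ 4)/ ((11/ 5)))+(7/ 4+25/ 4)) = -0.77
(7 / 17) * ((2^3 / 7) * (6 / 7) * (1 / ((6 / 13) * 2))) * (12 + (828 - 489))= 18252 / 119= 153.38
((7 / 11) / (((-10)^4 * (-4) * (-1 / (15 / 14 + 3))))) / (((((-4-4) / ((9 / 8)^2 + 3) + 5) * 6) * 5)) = 5187 / 7506400000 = 0.00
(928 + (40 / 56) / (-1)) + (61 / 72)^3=2424341635 / 2612736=927.89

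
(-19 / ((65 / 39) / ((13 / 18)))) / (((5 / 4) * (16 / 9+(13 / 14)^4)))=-56932512 / 21792625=-2.61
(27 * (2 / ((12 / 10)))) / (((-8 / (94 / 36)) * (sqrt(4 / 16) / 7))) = -1645 / 8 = -205.62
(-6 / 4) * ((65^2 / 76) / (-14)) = 12675 / 2128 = 5.96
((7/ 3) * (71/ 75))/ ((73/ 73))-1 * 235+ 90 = -32128/ 225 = -142.79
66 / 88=3 / 4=0.75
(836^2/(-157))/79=-698896/12403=-56.35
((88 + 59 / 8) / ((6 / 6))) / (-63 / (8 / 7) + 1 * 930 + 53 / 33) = 25179 / 231391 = 0.11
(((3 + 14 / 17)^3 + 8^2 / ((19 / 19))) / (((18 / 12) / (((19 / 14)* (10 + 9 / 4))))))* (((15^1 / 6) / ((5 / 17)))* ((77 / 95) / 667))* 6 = 317501723 / 3855260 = 82.36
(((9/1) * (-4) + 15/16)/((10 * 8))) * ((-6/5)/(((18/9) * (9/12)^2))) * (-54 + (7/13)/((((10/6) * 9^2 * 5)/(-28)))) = -44323301/1755000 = -25.26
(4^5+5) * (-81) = -83349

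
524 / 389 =1.35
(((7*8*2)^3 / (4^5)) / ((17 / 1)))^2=1882384 / 289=6513.44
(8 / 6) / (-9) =-4 / 27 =-0.15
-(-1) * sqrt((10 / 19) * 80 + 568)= 6 * sqrt(6118) / 19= 24.70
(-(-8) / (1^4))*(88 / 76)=176 / 19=9.26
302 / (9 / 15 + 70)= 1510 / 353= 4.28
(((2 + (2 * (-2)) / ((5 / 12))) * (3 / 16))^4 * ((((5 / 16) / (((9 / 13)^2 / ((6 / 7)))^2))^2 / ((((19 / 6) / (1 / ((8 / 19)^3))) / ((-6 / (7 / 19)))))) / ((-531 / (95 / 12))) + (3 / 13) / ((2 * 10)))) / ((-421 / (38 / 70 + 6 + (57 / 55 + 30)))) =-411722098199062588140117917 / 1078101384576743374848000000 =-0.38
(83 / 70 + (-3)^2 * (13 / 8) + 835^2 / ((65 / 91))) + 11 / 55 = 976131.01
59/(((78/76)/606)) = 452884/13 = 34837.23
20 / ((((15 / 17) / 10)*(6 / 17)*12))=1445 / 27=53.52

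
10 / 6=5 / 3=1.67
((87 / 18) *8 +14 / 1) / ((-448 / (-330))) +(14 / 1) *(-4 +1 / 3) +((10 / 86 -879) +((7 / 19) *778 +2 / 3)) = -604.12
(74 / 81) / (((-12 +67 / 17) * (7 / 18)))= -2516 / 8631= -0.29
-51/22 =-2.32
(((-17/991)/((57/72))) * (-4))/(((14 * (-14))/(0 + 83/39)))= -11288/11994073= -0.00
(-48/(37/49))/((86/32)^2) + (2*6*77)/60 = 2257241/342065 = 6.60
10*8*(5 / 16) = 25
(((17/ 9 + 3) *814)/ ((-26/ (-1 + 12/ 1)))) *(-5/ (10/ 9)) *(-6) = -590964/ 13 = -45458.77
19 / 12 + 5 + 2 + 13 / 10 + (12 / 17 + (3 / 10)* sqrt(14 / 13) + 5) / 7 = 10.74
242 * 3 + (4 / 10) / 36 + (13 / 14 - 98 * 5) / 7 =1446797 / 2205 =656.14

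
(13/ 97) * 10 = 130/ 97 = 1.34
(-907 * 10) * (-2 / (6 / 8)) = 72560 / 3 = 24186.67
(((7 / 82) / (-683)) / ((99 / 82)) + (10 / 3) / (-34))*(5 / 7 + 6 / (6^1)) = -451256 / 2682141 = -0.17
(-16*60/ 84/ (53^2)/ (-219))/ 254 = 40/ 546887019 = 0.00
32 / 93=0.34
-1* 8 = -8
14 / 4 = 7 / 2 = 3.50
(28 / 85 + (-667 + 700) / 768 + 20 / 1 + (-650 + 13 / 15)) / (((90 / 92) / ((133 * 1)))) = -25111646077 / 293760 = -85483.54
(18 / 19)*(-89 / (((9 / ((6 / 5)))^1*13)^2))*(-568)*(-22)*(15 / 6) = -4448576 / 16055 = -277.08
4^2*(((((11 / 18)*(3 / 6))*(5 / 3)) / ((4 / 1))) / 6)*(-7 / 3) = -385 / 486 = -0.79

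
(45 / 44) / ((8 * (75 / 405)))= 243 / 352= 0.69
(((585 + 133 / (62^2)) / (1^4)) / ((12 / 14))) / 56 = 2248873 / 184512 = 12.19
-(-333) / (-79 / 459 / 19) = -2904093 / 79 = -36760.67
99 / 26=3.81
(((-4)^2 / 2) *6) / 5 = 48 / 5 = 9.60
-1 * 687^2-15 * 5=-472044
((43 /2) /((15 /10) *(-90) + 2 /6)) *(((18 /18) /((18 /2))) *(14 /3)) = -301 /3636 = -0.08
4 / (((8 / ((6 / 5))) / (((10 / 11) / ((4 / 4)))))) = 6 / 11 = 0.55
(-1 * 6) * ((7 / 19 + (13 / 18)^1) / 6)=-373 / 342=-1.09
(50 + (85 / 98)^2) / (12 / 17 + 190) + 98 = 3059630689 / 31136168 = 98.27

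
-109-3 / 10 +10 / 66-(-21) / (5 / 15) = -15229 / 330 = -46.15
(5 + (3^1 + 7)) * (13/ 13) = 15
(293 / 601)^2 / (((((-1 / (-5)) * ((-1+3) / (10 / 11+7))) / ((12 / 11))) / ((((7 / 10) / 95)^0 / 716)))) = 0.01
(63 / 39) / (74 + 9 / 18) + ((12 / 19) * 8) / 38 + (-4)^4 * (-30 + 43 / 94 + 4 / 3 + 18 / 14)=-4756809975506 / 690166659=-6892.26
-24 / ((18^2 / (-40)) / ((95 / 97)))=7600 / 2619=2.90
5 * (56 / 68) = 70 / 17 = 4.12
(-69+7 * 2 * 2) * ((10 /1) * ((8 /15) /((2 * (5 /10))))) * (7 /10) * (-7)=16072 /15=1071.47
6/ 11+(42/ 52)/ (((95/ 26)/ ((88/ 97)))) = 75618/ 101365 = 0.75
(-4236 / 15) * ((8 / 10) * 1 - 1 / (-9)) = -57892 / 225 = -257.30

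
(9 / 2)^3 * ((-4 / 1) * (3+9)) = -4374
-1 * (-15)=15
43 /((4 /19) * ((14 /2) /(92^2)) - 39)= -1.10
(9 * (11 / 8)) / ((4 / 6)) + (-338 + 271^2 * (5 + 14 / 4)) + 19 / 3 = 29948899 / 48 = 623935.40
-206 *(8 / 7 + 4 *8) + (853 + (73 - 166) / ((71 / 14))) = -2978405 / 497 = -5992.77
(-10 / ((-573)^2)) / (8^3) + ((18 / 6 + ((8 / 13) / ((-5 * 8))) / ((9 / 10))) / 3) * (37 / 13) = 120596260633 / 42614477568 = 2.83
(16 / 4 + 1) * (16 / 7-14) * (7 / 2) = -205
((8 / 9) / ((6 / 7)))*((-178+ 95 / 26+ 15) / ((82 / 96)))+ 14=-286958 / 1599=-179.46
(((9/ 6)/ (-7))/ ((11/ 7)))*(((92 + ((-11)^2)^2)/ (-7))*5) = 220995/ 154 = 1435.03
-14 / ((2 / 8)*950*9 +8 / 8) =-4 / 611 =-0.01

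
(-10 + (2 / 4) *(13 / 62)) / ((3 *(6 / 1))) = -409 / 744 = -0.55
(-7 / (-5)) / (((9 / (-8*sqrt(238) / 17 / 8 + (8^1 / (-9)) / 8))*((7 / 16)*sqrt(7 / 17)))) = -16*sqrt(2) / 45-16*sqrt(119) / 2835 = -0.56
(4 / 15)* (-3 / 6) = -0.13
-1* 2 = -2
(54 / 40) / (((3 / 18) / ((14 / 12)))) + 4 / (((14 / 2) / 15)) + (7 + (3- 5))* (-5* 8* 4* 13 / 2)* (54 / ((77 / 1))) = -798321 / 220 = -3628.73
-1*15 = -15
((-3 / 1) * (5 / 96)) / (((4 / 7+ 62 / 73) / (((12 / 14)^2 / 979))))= -0.00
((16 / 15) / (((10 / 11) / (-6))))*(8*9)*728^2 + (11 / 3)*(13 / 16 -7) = -107455325043 / 400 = -268638312.61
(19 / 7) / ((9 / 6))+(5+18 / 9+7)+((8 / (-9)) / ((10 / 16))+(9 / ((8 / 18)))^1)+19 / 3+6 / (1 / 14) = 124.97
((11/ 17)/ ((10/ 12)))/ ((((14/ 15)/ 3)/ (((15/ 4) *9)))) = 40095/ 476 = 84.23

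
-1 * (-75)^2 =-5625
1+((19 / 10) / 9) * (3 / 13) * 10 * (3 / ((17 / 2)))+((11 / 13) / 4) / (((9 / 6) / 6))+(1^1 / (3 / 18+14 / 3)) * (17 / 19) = 268288 / 121771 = 2.20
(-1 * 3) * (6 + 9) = -45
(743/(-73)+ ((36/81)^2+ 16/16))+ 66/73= -47756/5913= -8.08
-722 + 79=-643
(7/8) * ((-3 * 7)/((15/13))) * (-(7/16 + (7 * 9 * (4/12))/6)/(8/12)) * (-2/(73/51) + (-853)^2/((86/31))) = 39647109913047/1607168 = 24668926.90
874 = 874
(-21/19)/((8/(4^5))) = -2688/19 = -141.47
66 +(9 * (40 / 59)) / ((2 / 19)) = 7314 / 59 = 123.97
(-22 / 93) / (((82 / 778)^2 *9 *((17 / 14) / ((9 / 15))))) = -46606868 / 39864915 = -1.17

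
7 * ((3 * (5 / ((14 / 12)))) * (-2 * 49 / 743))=-8820 / 743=-11.87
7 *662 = 4634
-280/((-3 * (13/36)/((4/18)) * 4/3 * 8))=70/13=5.38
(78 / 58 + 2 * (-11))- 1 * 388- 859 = -36762 / 29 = -1267.66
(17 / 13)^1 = 17 / 13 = 1.31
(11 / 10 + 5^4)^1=6261 / 10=626.10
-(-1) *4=4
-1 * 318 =-318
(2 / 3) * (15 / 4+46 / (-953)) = 14111 / 5718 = 2.47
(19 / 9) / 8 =19 / 72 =0.26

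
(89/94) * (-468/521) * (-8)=166608/24487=6.80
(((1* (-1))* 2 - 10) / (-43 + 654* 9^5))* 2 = -24 / 38618003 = -0.00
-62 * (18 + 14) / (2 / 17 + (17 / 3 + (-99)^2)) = -50592 / 250073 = -0.20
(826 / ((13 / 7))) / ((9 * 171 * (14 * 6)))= 413 / 120042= 0.00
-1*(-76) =76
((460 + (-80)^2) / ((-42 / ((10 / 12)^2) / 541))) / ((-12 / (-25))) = -82840625 / 648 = -127840.47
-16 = -16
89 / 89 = 1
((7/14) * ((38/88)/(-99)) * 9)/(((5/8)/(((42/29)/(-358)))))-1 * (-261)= 261.00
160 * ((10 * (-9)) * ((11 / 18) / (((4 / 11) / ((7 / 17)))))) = -169400 / 17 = -9964.71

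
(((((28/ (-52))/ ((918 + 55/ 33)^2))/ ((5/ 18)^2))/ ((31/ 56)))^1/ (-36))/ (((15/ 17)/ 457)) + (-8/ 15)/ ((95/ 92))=-11284333661768/ 21857139081375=-0.52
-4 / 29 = -0.14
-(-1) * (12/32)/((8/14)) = 0.66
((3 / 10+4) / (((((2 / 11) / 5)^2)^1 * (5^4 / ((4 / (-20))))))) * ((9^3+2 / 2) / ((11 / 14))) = -241703 / 250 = -966.81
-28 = -28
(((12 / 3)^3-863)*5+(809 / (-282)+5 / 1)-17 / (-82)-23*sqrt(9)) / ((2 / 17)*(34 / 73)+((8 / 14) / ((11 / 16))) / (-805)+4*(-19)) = 106246873480825 / 1986637828872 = 53.48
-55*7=-385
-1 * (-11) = 11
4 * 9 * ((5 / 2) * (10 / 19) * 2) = 1800 / 19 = 94.74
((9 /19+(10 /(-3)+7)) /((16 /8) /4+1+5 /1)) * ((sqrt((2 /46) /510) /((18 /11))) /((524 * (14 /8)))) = 1298 * sqrt(11730) /35867249145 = 0.00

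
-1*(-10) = 10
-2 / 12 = -1 / 6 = -0.17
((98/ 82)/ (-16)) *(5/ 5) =-49/ 656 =-0.07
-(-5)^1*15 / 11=6.82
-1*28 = -28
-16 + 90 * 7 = 614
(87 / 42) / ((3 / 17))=493 / 42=11.74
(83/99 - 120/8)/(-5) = 1402/495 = 2.83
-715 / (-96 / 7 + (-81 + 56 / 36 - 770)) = 3465 / 4183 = 0.83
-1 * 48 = -48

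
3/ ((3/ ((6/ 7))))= 6/ 7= 0.86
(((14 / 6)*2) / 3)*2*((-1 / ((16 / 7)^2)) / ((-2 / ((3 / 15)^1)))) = 343 / 5760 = 0.06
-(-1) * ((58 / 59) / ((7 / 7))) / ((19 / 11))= 638 / 1121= 0.57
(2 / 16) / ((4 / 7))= 7 / 32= 0.22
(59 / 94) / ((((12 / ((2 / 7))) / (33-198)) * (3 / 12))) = -3245 / 329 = -9.86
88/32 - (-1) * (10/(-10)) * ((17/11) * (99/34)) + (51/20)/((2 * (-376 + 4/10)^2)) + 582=580.25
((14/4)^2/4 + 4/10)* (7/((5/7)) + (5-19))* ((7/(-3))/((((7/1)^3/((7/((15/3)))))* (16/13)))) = 3601/32000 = 0.11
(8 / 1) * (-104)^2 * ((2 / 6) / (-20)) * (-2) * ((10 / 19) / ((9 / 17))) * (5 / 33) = 434.45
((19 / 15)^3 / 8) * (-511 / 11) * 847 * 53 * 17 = -243162846773 / 27000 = -9006031.36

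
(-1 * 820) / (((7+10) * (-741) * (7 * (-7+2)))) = -164 / 88179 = -0.00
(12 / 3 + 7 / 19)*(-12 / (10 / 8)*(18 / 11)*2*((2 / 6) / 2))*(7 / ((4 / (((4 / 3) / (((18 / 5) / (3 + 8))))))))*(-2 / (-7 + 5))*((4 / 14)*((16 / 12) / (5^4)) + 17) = -296320624 / 106875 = -2772.59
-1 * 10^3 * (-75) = 75000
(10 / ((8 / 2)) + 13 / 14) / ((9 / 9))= 3.43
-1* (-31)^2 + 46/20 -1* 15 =-9737/10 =-973.70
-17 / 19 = -0.89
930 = 930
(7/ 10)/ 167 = 7/ 1670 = 0.00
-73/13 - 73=-1022/13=-78.62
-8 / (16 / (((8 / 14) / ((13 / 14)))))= -4 / 13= -0.31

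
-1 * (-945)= 945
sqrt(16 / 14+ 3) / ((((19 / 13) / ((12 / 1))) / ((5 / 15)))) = 5.57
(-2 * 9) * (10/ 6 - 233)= 4164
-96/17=-5.65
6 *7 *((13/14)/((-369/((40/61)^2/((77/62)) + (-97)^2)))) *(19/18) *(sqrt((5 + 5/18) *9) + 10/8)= -665896600291 *sqrt(190)/1268697276 - 3329483001455/2537394552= -8546.95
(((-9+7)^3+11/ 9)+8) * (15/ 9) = 55/ 27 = 2.04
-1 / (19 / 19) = -1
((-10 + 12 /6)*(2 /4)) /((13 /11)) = -44 /13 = -3.38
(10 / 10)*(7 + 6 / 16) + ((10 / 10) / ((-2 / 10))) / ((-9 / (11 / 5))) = 619 / 72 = 8.60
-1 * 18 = -18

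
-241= -241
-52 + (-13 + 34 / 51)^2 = 901 / 9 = 100.11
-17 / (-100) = 17 / 100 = 0.17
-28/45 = -0.62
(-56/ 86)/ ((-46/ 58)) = 812/ 989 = 0.82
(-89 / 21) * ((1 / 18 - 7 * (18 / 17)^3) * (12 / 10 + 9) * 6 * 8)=17126.46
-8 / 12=-0.67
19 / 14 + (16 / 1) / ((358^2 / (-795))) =564259 / 448574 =1.26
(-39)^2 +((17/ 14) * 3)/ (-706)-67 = 14371285/ 9884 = 1453.99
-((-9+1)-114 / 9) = 62 / 3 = 20.67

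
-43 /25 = -1.72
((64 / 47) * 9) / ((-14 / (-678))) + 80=221584 / 329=673.51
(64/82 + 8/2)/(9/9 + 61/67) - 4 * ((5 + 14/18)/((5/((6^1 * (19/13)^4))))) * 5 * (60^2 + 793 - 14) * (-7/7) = 23959268505709/8647392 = 2770693.00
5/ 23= 0.22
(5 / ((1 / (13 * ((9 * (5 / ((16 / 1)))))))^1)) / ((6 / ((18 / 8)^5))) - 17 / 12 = 172579061 / 98304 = 1755.56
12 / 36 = 1 / 3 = 0.33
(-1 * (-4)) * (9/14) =18/7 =2.57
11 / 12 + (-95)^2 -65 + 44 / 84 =752761 / 84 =8961.44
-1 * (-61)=61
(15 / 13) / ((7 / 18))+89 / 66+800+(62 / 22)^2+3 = 53860813 / 66066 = 815.26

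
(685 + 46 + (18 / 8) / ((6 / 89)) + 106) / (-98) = -6963 / 784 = -8.88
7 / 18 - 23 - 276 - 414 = -12827 / 18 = -712.61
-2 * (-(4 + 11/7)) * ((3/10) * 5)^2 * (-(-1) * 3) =1053/14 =75.21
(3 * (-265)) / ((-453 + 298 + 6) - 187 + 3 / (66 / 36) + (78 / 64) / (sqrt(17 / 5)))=13339040 * sqrt(85) / 26165444763 + 62212536320 / 26165444763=2.38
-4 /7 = -0.57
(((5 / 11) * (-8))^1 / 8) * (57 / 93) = -95 / 341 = -0.28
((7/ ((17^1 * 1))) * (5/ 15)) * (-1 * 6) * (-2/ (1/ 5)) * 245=34300/ 17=2017.65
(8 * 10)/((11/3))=21.82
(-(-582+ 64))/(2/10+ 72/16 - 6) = -5180/13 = -398.46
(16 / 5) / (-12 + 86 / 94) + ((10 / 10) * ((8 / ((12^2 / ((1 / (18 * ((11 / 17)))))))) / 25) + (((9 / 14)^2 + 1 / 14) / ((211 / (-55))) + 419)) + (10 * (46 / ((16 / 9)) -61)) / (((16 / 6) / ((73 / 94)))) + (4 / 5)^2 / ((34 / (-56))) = 1934195810102502481 / 6135652073073600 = 315.24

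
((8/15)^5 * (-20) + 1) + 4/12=71428/151875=0.47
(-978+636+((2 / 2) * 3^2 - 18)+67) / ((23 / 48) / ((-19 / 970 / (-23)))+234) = -129504 / 363269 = -0.36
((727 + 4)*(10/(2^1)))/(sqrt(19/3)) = 3655*sqrt(57)/19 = 1452.35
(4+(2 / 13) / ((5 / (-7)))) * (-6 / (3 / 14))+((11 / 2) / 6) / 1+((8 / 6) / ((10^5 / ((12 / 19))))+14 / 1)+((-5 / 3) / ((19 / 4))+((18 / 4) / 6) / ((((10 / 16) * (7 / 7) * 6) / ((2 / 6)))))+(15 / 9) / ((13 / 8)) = -278835599 / 3087500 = -90.31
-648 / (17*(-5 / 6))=3888 / 85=45.74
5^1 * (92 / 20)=23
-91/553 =-13/79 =-0.16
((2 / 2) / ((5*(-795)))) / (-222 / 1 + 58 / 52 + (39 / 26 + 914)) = -13 / 35894250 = -0.00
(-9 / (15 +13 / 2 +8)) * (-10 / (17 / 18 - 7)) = -3240 / 6431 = -0.50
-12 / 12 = -1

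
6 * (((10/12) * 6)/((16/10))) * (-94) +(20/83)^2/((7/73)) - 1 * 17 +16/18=-1543333745/868014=-1778.01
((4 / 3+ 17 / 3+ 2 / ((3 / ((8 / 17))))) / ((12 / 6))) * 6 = 373 / 17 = 21.94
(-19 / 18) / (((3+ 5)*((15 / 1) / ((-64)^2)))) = -4864 / 135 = -36.03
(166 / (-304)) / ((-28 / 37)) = 3071 / 4256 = 0.72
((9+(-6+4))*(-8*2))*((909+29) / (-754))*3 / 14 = 11256 / 377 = 29.86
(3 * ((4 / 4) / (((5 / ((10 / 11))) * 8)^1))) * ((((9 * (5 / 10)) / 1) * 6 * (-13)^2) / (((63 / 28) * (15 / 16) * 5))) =8112 / 275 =29.50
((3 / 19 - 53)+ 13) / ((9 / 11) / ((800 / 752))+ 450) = -416350 / 4710537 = -0.09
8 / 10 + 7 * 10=354 / 5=70.80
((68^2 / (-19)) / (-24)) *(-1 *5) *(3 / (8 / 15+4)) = -1275 / 38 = -33.55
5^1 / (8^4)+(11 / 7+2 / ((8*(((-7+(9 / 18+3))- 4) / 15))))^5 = 97284035 / 68841472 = 1.41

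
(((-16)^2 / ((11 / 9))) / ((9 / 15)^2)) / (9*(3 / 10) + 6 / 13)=832000 / 4521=184.03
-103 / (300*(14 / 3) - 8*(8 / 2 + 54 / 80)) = -515 / 6813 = -0.08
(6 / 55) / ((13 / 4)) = 0.03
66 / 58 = 33 / 29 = 1.14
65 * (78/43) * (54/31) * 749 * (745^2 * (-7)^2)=5576891077894500/1333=4183714236980.12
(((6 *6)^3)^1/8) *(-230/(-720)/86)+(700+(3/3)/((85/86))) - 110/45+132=56068219/65790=852.23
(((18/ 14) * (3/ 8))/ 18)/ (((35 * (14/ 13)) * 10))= 39/ 548800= 0.00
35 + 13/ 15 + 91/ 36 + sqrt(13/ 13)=7091/ 180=39.39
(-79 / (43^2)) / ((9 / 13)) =-1027 / 16641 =-0.06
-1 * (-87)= 87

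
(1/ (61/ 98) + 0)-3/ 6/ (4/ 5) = 479/ 488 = 0.98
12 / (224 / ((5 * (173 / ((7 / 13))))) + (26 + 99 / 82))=11065080 / 25216171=0.44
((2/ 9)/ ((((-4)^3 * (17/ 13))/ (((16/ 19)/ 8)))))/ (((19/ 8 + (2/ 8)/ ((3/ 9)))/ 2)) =-13/ 72675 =-0.00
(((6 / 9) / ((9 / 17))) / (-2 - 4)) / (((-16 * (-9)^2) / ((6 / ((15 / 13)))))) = 221 / 262440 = 0.00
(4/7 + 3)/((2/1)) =1.79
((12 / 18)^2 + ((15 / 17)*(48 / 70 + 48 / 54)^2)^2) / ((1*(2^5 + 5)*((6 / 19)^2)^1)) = 5969529677329 / 4211160299325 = 1.42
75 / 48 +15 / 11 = 515 / 176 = 2.93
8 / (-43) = -8 / 43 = -0.19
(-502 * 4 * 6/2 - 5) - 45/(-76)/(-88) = -40321997/6688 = -6029.01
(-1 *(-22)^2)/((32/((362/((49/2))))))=-21901/98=-223.48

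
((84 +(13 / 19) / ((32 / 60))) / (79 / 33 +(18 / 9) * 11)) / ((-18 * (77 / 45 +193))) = -427779 / 428847328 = -0.00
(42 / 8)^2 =441 / 16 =27.56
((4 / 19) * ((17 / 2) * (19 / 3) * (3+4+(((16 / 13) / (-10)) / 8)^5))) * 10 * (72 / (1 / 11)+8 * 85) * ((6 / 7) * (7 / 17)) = 95645076788224 / 232058125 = 412160.00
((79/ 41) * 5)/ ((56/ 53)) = 20935/ 2296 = 9.12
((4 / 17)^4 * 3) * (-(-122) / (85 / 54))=5059584 / 7099285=0.71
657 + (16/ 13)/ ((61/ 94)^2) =31922437/ 48373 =659.92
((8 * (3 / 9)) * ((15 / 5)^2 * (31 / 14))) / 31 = 12 / 7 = 1.71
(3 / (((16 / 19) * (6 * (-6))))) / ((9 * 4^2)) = -19 / 27648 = -0.00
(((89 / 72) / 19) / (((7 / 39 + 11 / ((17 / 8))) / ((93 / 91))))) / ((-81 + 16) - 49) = -46903 / 430722096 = -0.00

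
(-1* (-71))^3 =357911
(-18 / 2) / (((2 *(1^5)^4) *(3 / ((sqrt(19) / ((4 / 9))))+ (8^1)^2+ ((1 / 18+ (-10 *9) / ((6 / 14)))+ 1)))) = 1944 *sqrt(19) / 129330163+ 4015251 / 129330163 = 0.03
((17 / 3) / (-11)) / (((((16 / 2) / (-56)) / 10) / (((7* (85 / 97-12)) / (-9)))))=311.99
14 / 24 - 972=-11657 / 12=-971.42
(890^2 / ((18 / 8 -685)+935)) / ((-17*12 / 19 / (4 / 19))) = -3168400 / 51459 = -61.57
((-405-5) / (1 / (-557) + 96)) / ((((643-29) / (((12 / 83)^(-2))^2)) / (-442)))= 1197605272728085 / 170196909696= 7036.59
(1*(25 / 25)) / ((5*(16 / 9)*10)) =9 / 800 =0.01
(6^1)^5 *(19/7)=147744/7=21106.29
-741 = -741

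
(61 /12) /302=61 /3624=0.02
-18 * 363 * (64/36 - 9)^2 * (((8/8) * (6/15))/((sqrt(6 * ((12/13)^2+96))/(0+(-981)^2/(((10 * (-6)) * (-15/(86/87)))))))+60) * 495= -10122255000 - 407434812213 * sqrt(682)/3596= -13081157383.51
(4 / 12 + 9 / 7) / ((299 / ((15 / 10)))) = 17 / 2093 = 0.01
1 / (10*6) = 1 / 60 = 0.02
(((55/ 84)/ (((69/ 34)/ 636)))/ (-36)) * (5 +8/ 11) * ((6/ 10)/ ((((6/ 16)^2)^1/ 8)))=-230656/ 207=-1114.28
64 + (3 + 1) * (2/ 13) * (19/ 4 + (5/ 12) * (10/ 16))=805/ 12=67.08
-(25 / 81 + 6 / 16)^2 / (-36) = 196249 / 15116544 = 0.01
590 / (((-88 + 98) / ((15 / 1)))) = 885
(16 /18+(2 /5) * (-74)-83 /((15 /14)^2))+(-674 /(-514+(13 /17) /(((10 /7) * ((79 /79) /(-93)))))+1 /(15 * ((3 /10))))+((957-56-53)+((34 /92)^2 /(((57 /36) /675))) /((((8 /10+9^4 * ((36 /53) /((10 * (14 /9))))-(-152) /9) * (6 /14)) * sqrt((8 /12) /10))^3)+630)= 4151391984087539625 * sqrt(15) /10530535854717603648043+29724842596 /21564675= 1378.41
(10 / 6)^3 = 125 / 27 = 4.63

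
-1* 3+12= 9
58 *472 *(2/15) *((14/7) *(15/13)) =109504/13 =8423.38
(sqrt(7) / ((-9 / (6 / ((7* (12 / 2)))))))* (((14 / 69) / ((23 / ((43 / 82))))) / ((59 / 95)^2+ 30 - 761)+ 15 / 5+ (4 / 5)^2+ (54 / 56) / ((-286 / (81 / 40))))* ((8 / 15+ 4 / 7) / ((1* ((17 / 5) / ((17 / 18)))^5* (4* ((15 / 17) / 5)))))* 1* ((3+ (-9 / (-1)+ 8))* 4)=-76924097737653328052875* sqrt(7) / 6441749850451555911503232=-0.03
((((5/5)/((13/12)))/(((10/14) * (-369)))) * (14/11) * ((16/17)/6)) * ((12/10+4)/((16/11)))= -392/156825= -0.00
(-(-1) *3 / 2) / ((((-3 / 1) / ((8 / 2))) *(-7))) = 0.29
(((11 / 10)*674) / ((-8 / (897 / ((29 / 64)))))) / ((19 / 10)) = -53202864 / 551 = -96556.92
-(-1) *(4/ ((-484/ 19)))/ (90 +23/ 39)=-741/ 427493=-0.00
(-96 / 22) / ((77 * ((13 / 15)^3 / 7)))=-162000 / 265837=-0.61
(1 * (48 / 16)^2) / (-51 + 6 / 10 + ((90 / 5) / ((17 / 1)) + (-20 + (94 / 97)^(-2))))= -6759540 / 51279619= -0.13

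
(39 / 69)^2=169 / 529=0.32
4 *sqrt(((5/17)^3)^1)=20 *sqrt(85)/289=0.64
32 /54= 16 /27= 0.59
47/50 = 0.94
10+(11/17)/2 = 351/34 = 10.32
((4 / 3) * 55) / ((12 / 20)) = 1100 / 9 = 122.22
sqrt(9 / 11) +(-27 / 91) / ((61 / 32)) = -864 / 5551 +3 *sqrt(11) / 11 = 0.75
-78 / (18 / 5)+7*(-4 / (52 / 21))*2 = -1727 / 39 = -44.28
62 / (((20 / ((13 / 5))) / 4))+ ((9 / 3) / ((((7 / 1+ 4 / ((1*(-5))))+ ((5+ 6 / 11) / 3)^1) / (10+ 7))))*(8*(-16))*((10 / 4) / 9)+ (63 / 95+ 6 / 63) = -159212303 / 827925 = -192.30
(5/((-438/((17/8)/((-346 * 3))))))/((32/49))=4165/116388864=0.00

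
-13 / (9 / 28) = -364 / 9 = -40.44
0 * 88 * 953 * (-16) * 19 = 0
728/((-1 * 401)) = -728/401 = -1.82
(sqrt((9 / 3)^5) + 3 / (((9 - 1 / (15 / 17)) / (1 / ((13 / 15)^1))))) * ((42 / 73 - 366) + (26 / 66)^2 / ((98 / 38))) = -1423223633 * sqrt(3) / 432817 - 8210905575 / 51072406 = -5856.24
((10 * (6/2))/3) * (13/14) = 9.29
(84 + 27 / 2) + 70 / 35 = 199 / 2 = 99.50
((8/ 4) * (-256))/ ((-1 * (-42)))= -256/ 21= -12.19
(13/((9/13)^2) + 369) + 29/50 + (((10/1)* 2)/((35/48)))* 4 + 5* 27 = 18184193/28350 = 641.42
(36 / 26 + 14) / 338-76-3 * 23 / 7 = -1319697 / 15379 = -85.81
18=18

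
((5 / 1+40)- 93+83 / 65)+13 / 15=-8942 / 195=-45.86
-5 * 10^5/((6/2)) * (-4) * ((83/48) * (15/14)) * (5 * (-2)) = -259375000/21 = -12351190.48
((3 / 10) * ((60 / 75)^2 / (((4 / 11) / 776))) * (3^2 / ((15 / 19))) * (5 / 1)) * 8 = 186835.97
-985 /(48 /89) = -87665 /48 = -1826.35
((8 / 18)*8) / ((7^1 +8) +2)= 32 / 153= 0.21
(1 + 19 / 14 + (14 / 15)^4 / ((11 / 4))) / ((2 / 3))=20528171 / 5197500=3.95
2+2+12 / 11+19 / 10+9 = 1759 / 110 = 15.99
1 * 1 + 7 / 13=20 / 13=1.54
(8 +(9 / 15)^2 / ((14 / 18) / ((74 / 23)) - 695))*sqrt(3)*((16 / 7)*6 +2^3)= 14065442512*sqrt(3) / 80974075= 300.86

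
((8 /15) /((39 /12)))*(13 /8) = 4 /15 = 0.27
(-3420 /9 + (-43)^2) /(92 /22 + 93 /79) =1276561 /4657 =274.12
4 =4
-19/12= -1.58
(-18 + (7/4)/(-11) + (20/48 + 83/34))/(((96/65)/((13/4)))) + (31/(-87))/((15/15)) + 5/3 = -25270601/780912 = -32.36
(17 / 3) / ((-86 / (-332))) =21.88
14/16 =7/8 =0.88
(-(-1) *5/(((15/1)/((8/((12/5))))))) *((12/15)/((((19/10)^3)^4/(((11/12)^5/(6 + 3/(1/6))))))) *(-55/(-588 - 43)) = 8650200195312500/9163103845099634944551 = 0.00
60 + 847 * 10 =8530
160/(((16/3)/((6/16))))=45/4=11.25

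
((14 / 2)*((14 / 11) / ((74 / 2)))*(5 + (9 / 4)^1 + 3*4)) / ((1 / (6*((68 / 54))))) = 11662 / 333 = 35.02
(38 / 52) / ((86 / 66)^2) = 20691 / 48074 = 0.43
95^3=857375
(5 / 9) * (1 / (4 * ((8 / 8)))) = 5 / 36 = 0.14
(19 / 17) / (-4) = -19 / 68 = -0.28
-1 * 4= -4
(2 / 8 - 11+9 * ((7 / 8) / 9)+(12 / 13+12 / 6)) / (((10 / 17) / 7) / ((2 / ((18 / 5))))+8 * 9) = -0.10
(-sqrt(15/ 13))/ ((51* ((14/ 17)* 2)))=-sqrt(195)/ 1092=-0.01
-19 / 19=-1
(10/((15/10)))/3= 20/9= 2.22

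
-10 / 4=-5 / 2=-2.50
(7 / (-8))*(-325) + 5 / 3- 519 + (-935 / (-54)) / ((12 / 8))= -143477 / 648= -221.42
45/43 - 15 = -13.95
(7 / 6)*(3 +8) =77 / 6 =12.83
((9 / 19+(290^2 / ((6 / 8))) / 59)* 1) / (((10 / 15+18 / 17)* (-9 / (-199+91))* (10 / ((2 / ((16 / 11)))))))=326052843 / 179360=1817.87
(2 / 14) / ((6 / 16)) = 8 / 21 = 0.38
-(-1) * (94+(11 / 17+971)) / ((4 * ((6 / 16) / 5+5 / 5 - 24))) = -25880 / 2227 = -11.62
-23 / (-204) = 23 / 204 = 0.11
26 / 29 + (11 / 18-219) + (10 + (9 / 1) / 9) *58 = 219505 / 522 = 420.51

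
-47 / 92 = -0.51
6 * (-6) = -36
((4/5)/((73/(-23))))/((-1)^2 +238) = -92/87235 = -0.00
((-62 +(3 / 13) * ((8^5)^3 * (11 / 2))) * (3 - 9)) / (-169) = 1585458733176.85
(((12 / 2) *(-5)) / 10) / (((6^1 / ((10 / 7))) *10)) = -1 / 14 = -0.07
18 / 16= 9 / 8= 1.12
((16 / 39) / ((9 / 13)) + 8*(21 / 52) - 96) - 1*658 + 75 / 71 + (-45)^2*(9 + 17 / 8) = 4342036609 / 199368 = 21779.00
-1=-1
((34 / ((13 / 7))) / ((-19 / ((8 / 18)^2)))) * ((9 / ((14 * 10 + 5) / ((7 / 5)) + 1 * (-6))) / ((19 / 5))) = -133280 / 28847871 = -0.00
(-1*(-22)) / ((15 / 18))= 132 / 5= 26.40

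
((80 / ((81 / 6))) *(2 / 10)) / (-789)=-32 / 21303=-0.00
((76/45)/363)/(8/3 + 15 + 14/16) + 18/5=8723498/2423025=3.60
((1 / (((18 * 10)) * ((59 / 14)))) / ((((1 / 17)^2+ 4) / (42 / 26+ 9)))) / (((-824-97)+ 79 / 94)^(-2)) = 69620272765645 / 23523702852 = 2959.58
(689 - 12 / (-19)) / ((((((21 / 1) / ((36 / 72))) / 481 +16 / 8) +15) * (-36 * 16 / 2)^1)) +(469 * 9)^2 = 801301157428945 / 44974368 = 17816840.86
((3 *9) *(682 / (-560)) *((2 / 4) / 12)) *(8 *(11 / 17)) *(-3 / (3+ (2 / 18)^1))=911493 / 133280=6.84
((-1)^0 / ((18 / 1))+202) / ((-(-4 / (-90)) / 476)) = -2164015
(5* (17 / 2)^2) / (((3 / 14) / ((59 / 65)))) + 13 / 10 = 1531.52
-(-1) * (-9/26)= -9/26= -0.35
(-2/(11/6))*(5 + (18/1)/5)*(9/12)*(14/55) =-5418/3025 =-1.79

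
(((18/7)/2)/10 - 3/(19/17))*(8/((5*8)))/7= -0.07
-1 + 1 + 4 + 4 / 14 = 30 / 7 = 4.29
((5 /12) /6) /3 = 0.02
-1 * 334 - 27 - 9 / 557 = -201086 / 557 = -361.02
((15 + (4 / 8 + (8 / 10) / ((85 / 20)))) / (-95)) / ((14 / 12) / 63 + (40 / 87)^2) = -60559569 / 84311075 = -0.72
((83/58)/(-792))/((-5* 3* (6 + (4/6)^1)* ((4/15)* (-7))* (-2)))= 83/17149440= 0.00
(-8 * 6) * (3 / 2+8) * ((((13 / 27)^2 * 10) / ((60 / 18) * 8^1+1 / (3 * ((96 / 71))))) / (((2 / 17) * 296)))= -8733920 / 7743249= -1.13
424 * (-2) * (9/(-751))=7632/751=10.16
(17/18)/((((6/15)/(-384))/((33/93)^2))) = -329120/2883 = -114.16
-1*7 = -7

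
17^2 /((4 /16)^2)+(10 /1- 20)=4614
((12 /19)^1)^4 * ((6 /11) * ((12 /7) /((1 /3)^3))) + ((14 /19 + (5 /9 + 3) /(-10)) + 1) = 2437722163 /451562265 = 5.40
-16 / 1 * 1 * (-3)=48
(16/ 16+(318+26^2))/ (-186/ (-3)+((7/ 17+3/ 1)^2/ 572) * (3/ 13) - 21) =534564745/ 22029814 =24.27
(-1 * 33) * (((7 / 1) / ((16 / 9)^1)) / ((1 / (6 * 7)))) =-43659 / 8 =-5457.38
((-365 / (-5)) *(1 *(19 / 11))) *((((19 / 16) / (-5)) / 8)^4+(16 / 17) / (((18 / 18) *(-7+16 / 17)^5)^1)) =-308869919899836006339 / 21394330702504263680000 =-0.01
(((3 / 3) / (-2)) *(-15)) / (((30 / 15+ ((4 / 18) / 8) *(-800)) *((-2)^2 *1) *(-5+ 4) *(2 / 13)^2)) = 1755 / 448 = 3.92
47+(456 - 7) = 496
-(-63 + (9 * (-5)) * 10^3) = 45063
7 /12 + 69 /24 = 83 /24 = 3.46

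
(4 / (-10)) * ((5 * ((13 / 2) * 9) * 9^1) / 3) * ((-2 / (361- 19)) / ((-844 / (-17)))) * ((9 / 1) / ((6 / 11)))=21879 / 32072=0.68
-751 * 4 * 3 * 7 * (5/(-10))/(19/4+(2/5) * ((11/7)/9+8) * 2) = 7948584/2845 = 2793.88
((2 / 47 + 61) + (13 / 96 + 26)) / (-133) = -393347 / 600096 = -0.66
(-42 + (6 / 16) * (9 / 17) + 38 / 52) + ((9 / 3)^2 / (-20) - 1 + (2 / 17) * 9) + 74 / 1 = 287637 / 8840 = 32.54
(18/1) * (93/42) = 279/7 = 39.86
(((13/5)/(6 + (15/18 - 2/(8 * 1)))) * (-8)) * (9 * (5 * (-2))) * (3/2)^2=50544/79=639.80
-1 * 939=-939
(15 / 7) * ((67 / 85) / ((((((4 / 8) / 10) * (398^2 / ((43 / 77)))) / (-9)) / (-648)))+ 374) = 291061577370 / 362863963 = 802.12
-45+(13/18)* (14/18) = -7199/162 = -44.44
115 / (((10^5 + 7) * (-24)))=-115 / 2400168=-0.00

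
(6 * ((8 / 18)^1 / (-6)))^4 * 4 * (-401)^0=1024 / 6561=0.16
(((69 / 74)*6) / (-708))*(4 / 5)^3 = -1104 / 272875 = -0.00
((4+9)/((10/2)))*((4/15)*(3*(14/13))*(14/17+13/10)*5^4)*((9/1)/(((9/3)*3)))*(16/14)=3397.65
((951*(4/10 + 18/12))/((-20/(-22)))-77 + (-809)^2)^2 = 4308499194227281/10000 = 430849919422.73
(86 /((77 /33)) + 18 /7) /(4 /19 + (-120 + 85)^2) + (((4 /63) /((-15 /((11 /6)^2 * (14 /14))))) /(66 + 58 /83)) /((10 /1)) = 352490234603 /10960609867200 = 0.03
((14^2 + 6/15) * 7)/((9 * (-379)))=-6874/17055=-0.40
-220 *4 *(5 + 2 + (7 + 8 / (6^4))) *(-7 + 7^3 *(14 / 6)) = -2376096800 / 243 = -9778176.13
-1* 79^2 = -6241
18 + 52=70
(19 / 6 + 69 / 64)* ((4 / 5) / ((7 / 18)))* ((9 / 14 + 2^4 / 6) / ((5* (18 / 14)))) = 22657 / 5040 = 4.50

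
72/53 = 1.36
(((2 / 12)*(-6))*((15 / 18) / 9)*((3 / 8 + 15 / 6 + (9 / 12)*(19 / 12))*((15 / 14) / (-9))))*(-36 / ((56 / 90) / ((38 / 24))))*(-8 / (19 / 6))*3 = 24375 / 784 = 31.09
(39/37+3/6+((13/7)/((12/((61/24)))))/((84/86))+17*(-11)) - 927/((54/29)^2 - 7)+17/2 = 799184433157/9307738944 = 85.86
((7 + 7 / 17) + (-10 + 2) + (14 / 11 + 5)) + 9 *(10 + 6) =27991 / 187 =149.68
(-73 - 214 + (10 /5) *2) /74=-3.82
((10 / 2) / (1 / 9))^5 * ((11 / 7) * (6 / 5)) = 2435771250 / 7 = 347967321.43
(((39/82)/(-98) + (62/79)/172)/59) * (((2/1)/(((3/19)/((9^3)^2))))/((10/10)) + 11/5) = -53347836485/1610599228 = -33.12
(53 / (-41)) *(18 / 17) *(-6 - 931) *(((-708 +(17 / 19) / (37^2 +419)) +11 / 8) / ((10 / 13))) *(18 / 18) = -1178113.77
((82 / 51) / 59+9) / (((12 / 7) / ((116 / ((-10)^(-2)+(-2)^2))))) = 551408900 / 3619827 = 152.33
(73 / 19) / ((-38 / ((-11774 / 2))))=429751 / 722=595.22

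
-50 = -50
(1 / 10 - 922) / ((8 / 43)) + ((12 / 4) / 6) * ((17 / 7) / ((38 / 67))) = -52700681 / 10640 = -4953.07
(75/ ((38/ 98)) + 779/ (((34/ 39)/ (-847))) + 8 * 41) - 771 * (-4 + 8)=-490576859/ 646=-759406.90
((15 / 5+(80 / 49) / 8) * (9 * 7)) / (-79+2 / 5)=-2355 / 917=-2.57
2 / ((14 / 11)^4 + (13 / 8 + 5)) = 234256 / 1083301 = 0.22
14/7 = 2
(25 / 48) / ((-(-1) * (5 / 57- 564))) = -475 / 514288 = -0.00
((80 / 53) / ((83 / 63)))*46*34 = 7882560 / 4399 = 1791.90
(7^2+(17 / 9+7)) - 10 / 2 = 476 / 9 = 52.89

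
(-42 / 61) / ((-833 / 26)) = 156 / 7259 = 0.02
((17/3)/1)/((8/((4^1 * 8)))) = 68/3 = 22.67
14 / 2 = 7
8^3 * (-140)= -71680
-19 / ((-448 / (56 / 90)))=0.03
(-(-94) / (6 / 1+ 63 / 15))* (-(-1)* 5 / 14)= 1175 / 357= 3.29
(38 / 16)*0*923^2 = 0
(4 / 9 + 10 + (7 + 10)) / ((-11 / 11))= -247 / 9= -27.44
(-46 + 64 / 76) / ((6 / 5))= -715 / 19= -37.63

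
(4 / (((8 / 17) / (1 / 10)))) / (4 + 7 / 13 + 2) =13 / 100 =0.13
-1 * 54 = -54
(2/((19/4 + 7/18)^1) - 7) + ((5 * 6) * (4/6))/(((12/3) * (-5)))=-1408/185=-7.61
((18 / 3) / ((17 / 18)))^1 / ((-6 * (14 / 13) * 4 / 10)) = -585 / 238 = -2.46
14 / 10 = 7 / 5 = 1.40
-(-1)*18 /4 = 9 /2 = 4.50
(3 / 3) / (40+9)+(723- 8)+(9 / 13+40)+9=487122 / 637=764.71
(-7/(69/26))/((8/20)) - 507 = -35438/69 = -513.59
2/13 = 0.15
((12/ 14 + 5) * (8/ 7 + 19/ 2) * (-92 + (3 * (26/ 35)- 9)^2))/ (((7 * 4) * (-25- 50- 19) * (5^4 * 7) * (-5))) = -0.00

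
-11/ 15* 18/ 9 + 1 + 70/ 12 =161/ 30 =5.37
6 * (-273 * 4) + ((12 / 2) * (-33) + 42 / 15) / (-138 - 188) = -5339392 / 815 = -6551.40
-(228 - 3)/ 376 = -225/ 376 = -0.60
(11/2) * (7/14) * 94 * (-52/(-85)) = 13442/85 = 158.14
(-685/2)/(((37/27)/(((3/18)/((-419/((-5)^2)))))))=154125/62012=2.49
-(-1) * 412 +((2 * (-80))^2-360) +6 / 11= 25652.55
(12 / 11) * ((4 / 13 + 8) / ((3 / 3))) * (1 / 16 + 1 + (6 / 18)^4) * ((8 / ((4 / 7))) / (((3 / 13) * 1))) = 19502 / 33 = 590.97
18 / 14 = 9 / 7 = 1.29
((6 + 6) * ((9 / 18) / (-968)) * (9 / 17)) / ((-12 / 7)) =63 / 32912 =0.00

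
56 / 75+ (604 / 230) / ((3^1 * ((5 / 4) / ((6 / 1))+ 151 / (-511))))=-9.30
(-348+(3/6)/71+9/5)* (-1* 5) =245797/142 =1730.96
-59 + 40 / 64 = -467 / 8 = -58.38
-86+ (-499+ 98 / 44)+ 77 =-11127 / 22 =-505.77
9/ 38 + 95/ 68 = 2111/ 1292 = 1.63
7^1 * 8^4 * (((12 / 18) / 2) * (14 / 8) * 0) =0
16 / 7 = 2.29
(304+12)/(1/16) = 5056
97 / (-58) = -97 / 58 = -1.67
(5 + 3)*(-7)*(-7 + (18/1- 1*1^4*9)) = -112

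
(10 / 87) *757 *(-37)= -280090 / 87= -3219.43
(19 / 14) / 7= 19 / 98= 0.19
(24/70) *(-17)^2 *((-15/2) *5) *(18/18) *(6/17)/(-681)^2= -1020/360703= -0.00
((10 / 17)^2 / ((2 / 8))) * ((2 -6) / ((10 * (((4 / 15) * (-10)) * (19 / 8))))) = 480 / 5491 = 0.09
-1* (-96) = 96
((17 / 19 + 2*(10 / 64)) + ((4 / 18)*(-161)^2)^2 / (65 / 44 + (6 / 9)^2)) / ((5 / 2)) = 35949246000047 / 5205240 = 6906357.06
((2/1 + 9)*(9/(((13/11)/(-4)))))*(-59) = 257004/13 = 19769.54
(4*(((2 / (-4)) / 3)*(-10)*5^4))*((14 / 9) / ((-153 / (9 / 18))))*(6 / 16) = -21875 / 2754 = -7.94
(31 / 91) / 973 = 31 / 88543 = 0.00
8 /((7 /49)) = 56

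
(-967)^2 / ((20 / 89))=83222921 / 20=4161146.05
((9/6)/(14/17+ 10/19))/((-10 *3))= -323/8720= -0.04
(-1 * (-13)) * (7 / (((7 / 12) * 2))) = 78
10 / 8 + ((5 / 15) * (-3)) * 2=-3 / 4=-0.75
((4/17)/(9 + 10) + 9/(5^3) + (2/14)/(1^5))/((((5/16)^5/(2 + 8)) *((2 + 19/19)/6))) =269374980096/176640625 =1524.99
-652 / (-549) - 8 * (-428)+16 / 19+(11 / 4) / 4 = 571905397 / 166896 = 3426.72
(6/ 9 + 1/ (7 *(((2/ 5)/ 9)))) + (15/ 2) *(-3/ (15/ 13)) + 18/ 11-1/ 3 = -3307/ 231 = -14.32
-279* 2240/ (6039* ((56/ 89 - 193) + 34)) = 1236032/ 1891549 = 0.65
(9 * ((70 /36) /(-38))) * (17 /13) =-595 /988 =-0.60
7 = 7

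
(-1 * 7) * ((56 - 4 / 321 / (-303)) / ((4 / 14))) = -133444934 / 97263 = -1372.00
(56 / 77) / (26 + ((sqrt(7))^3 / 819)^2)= 109512 / 3915131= 0.03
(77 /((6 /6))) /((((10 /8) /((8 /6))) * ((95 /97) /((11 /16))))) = 82159 /1425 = 57.66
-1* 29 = -29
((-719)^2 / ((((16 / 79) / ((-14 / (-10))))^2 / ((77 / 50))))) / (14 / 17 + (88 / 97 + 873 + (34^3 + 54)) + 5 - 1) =20073329993208877 / 21232118080000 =945.42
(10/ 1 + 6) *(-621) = -9936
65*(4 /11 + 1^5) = 975 /11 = 88.64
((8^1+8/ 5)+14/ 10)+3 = 14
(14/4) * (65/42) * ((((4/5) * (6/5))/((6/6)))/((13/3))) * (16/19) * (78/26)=288/95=3.03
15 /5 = 3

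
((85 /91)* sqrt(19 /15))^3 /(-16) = -466735* sqrt(285) /108514224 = -0.07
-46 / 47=-0.98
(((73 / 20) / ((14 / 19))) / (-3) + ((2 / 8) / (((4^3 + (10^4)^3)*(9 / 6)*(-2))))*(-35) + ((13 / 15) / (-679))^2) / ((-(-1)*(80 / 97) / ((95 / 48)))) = -13017644449310134824829 / 3285273600210257510400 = -3.96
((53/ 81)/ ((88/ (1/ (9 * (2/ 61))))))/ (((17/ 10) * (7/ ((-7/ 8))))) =-16165/ 8724672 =-0.00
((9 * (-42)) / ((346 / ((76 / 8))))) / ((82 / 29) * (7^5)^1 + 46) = -34713 / 159103256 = -0.00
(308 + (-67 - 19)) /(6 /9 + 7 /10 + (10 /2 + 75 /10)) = 1665 /104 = 16.01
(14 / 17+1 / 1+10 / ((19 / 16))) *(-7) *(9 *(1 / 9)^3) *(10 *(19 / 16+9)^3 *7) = -1170319415545 / 17860608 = -65525.17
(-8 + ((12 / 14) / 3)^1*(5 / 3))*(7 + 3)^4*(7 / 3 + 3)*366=-3084160000 / 21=-146864761.90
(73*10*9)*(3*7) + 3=137973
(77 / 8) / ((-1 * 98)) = -11 / 112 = -0.10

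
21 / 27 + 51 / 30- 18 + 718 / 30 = 757 / 90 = 8.41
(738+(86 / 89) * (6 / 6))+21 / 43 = 2829893 / 3827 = 739.45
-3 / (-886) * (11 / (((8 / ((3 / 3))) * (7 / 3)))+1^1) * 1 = 267 / 49616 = 0.01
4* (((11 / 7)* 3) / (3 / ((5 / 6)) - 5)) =-660 / 49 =-13.47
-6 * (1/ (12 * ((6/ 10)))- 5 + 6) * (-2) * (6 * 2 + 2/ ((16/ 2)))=2009/ 12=167.42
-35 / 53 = -0.66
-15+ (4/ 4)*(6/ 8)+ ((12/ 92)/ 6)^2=-7538/ 529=-14.25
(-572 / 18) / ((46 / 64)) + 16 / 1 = -5840 / 207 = -28.21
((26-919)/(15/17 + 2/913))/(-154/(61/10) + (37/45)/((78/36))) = 164867709435/4060845994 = 40.60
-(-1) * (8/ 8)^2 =1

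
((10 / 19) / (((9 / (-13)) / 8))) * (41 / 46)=-21320 / 3933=-5.42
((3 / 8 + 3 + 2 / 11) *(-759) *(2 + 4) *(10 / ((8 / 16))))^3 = -33998054208208875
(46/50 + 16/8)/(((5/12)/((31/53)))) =27156/6625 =4.10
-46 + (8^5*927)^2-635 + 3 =922697487875418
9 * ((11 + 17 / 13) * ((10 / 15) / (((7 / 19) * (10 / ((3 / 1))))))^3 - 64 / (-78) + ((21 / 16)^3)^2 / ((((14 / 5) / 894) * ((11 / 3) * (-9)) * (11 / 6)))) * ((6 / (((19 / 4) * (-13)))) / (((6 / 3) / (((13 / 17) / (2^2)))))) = 73898844684942357 / 36547297961574400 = 2.02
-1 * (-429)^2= -184041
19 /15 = 1.27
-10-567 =-577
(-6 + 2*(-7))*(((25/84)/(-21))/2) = 125/882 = 0.14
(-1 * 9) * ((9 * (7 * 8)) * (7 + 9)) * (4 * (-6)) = 1741824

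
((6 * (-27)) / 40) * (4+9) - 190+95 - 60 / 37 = -110461 / 740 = -149.27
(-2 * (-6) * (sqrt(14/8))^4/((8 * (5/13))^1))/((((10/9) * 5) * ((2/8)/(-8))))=-17199/250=-68.80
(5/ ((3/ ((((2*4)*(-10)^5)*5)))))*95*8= -5066666666.67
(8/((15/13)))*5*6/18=104/9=11.56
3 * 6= 18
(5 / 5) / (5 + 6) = 1 / 11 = 0.09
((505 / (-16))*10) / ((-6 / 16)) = 2525 / 3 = 841.67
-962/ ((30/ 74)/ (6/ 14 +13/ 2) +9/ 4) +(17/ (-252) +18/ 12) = -1156091681/ 2783844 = -415.29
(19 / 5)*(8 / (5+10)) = 152 / 75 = 2.03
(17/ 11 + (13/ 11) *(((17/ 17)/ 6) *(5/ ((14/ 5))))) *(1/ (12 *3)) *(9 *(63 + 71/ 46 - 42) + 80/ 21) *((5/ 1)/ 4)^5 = 1093833653125/ 32904216576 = 33.24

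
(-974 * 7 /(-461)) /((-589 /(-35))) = 0.88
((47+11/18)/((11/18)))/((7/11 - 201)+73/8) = -6856/16829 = -0.41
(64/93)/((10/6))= 64/155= 0.41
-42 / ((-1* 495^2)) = 14 / 81675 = 0.00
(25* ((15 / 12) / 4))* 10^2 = 781.25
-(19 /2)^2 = -361 /4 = -90.25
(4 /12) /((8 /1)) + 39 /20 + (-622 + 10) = -73201 /120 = -610.01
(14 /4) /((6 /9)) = 21 /4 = 5.25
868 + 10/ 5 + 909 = 1779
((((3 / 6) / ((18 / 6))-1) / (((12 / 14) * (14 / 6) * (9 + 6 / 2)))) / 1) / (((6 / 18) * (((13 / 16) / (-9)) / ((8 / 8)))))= 15 / 13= 1.15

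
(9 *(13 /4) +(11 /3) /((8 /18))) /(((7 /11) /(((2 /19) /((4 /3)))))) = 2475 /532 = 4.65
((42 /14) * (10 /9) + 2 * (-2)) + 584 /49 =1654 /147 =11.25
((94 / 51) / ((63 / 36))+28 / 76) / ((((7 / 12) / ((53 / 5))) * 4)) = 511079 / 79135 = 6.46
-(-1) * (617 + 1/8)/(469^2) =0.00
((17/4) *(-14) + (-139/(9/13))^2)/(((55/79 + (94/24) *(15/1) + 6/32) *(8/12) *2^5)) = 515147861/16281432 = 31.64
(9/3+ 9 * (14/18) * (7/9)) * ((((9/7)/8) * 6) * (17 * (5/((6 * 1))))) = 1615/14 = 115.36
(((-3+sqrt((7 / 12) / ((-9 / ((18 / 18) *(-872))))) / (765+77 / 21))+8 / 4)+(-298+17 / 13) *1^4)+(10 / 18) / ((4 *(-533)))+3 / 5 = -28503061 / 95940+sqrt(4578) / 6918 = -297.08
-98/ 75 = -1.31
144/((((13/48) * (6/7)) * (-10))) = -4032/65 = -62.03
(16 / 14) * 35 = 40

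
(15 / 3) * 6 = 30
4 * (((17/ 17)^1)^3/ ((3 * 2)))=2/ 3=0.67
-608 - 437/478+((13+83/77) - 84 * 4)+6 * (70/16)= -66588407/73612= -904.59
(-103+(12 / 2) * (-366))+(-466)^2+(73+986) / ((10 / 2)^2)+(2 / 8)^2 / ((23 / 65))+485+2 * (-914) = 1964720137 / 9200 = 213556.54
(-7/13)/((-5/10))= 14/13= 1.08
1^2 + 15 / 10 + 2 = 9 / 2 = 4.50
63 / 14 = 9 / 2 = 4.50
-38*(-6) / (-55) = -228 / 55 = -4.15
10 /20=1 /2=0.50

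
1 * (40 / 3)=40 / 3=13.33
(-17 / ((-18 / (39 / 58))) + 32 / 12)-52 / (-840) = 40969 / 12180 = 3.36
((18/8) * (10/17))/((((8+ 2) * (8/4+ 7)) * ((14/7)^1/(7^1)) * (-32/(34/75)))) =-7/9600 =-0.00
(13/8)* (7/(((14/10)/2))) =65/4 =16.25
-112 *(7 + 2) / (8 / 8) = -1008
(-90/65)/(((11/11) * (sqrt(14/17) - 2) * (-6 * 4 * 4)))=-0.01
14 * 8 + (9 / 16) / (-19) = 34039 / 304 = 111.97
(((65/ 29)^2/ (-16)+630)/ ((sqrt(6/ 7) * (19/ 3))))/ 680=0.16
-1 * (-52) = 52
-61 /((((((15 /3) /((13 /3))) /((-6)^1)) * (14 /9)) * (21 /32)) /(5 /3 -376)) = -116315.30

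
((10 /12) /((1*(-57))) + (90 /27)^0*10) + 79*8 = 641.99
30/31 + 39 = 1239/31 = 39.97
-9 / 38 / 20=-9 / 760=-0.01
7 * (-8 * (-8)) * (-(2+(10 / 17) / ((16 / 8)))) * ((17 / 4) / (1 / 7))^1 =-30576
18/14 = 9/7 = 1.29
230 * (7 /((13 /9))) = 14490 /13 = 1114.62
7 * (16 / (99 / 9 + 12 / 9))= 336 / 37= 9.08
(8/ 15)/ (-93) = -8/ 1395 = -0.01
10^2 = 100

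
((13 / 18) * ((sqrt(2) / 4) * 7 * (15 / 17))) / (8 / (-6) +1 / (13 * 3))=-5915 * sqrt(2) / 6936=-1.21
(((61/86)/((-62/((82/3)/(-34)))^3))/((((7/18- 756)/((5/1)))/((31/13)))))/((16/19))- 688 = -9483583293518727499/13784278042324608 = -688.00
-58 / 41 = -1.41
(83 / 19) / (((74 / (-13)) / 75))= -57.56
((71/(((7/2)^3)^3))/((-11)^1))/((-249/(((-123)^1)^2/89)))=183323136/3279013043999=0.00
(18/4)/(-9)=-1/2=-0.50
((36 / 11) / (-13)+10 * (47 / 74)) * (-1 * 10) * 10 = -3227300 / 5291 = -609.96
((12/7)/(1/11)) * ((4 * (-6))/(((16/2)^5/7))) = -99/1024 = -0.10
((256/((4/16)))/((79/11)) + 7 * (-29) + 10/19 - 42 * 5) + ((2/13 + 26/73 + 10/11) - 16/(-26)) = -4197033735/15668939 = -267.86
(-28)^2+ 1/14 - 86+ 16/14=9789/14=699.21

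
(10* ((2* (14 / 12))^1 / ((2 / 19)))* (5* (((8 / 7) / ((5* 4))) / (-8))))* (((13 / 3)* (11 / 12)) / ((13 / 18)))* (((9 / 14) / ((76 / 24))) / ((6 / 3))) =-495 / 112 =-4.42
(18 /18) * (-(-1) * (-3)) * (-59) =177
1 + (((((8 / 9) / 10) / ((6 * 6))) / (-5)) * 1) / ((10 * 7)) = 1.00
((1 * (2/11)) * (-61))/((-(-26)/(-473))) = 2623/13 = 201.77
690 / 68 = 345 / 34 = 10.15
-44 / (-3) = 44 / 3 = 14.67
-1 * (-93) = 93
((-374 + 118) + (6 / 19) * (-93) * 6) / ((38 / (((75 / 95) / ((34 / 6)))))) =-184770 / 116603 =-1.58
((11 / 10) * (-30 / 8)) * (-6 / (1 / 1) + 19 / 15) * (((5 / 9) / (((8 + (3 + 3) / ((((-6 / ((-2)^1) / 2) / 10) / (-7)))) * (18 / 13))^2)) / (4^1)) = 131989 / 6903595008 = 0.00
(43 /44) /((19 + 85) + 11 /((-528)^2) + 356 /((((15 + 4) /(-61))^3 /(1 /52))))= -2208488256 /276957647537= -0.01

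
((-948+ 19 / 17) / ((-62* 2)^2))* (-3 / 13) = 48291 / 3398096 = 0.01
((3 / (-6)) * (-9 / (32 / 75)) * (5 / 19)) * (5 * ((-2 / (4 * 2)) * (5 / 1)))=-84375 / 4864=-17.35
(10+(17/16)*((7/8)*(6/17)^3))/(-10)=-46429/46240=-1.00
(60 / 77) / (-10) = -6 / 77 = -0.08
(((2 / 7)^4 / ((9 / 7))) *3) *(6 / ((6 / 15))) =80 / 343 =0.23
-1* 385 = -385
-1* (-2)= 2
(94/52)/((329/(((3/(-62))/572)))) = -3/6454448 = -0.00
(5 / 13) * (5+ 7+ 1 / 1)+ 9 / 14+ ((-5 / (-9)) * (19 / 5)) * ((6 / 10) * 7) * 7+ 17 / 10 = 7288 / 105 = 69.41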